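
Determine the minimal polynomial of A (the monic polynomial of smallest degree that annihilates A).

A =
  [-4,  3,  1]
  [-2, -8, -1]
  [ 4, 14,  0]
x^3 + 12*x^2 + 48*x + 64

The characteristic polynomial is χ_A(x) = (x + 4)^3, so the eigenvalues are known. The minimal polynomial is
  m_A(x) = Π_λ (x − λ)^{k_λ}
where k_λ is the size of the *largest* Jordan block for λ (equivalently, the smallest k with (A − λI)^k v = 0 for every generalised eigenvector v of λ).

  λ = -4: largest Jordan block has size 3, contributing (x + 4)^3

So m_A(x) = (x + 4)^3 = x^3 + 12*x^2 + 48*x + 64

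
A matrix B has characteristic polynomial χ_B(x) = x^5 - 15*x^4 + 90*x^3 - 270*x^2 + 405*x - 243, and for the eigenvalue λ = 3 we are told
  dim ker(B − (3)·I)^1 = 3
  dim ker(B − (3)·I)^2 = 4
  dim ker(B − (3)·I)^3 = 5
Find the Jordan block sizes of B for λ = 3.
Block sizes for λ = 3: [3, 1, 1]

From the dimensions of kernels of powers, the number of Jordan blocks of size at least j is d_j − d_{j−1} where d_j = dim ker(N^j) (with d_0 = 0). Computing the differences gives [3, 1, 1].
The number of blocks of size exactly k is (#blocks of size ≥ k) − (#blocks of size ≥ k + 1), so the partition is: 2 block(s) of size 1, 1 block(s) of size 3.
In nonincreasing order the block sizes are [3, 1, 1].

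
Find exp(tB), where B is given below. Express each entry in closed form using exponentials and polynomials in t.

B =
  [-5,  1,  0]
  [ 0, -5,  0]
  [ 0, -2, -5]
e^{tB} =
  [exp(-5*t), t*exp(-5*t), 0]
  [0, exp(-5*t), 0]
  [0, -2*t*exp(-5*t), exp(-5*t)]

Strategy: write B = P · J · P⁻¹ where J is a Jordan canonical form, so e^{tB} = P · e^{tJ} · P⁻¹, and e^{tJ} can be computed block-by-block.

B has Jordan form
J =
  [-5,  1,  0]
  [ 0, -5,  0]
  [ 0,  0, -5]
(up to reordering of blocks).

Per-block formulas:
  For a 2×2 Jordan block J_2(-5): exp(t · J_2(-5)) = e^(-5t)·(I + t·N), where N is the 2×2 nilpotent shift.
  For a 1×1 block at λ = -5: exp(t · [-5]) = [e^(-5t)].

After assembling e^{tJ} and conjugating by P, we get:

e^{tB} =
  [exp(-5*t), t*exp(-5*t), 0]
  [0, exp(-5*t), 0]
  [0, -2*t*exp(-5*t), exp(-5*t)]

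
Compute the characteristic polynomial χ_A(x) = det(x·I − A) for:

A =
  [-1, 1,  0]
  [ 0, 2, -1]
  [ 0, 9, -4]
x^3 + 3*x^2 + 3*x + 1

Expanding det(x·I − A) (e.g. by cofactor expansion or by noting that A is similar to its Jordan form J, which has the same characteristic polynomial as A) gives
  χ_A(x) = x^3 + 3*x^2 + 3*x + 1
which factors as (x + 1)^3. The eigenvalues (with algebraic multiplicities) are λ = -1 with multiplicity 3.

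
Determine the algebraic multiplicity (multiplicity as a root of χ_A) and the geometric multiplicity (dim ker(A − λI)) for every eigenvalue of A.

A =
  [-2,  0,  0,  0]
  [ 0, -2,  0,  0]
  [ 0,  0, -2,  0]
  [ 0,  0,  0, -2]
λ = -2: alg = 4, geom = 4

Step 1 — factor the characteristic polynomial to read off the algebraic multiplicities:
  χ_A(x) = (x + 2)^4

Step 2 — compute geometric multiplicities via the rank-nullity identity g(λ) = n − rank(A − λI):
  rank(A − (-2)·I) = 0, so dim ker(A − (-2)·I) = n − 0 = 4

Summary:
  λ = -2: algebraic multiplicity = 4, geometric multiplicity = 4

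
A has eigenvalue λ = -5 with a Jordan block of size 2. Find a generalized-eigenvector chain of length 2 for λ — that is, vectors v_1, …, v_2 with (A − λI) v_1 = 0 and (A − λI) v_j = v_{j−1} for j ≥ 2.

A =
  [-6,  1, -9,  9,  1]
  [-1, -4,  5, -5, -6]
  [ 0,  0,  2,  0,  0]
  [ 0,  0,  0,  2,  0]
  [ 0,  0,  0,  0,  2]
A Jordan chain for λ = -5 of length 2:
v_1 = (-1, -1, 0, 0, 0)ᵀ
v_2 = (1, 0, 0, 0, 0)ᵀ

Let N = A − (-5)·I. We want v_2 with N^2 v_2 = 0 but N^1 v_2 ≠ 0; then v_{j-1} := N · v_j for j = 2, …, 2.

Pick v_2 = (1, 0, 0, 0, 0)ᵀ.
Then v_1 = N · v_2 = (-1, -1, 0, 0, 0)ᵀ.

Sanity check: (A − (-5)·I) v_1 = (0, 0, 0, 0, 0)ᵀ = 0. ✓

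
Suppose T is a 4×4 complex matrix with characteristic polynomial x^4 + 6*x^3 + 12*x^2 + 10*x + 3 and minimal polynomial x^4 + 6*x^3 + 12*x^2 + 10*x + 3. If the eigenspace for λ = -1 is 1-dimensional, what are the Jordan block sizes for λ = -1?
Block sizes for λ = -1: [3]

Step 1 — from the characteristic polynomial, algebraic multiplicity of λ = -1 is 3. From dim ker(T − (-1)·I) = 1, there are exactly 1 Jordan blocks for λ = -1.
Step 2 — from the minimal polynomial, the factor (x + 1)^3 tells us the largest block for λ = -1 has size 3.
Step 3 — with total size 3, 1 blocks, and largest block 3, the block sizes (in nonincreasing order) are [3].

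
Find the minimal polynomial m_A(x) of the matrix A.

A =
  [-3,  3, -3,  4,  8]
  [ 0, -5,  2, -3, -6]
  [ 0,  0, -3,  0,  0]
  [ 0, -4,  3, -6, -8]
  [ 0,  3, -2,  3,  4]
x^4 + 11*x^3 + 45*x^2 + 81*x + 54

The characteristic polynomial is χ_A(x) = (x + 2)^2*(x + 3)^3, so the eigenvalues are known. The minimal polynomial is
  m_A(x) = Π_λ (x − λ)^{k_λ}
where k_λ is the size of the *largest* Jordan block for λ (equivalently, the smallest k with (A − λI)^k v = 0 for every generalised eigenvector v of λ).

  λ = -3: largest Jordan block has size 3, contributing (x + 3)^3
  λ = -2: largest Jordan block has size 1, contributing (x + 2)

So m_A(x) = (x + 2)*(x + 3)^3 = x^4 + 11*x^3 + 45*x^2 + 81*x + 54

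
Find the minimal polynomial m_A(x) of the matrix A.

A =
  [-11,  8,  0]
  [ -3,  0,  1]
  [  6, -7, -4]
x^3 + 15*x^2 + 75*x + 125

The characteristic polynomial is χ_A(x) = (x + 5)^3, so the eigenvalues are known. The minimal polynomial is
  m_A(x) = Π_λ (x − λ)^{k_λ}
where k_λ is the size of the *largest* Jordan block for λ (equivalently, the smallest k with (A − λI)^k v = 0 for every generalised eigenvector v of λ).

  λ = -5: largest Jordan block has size 3, contributing (x + 5)^3

So m_A(x) = (x + 5)^3 = x^3 + 15*x^2 + 75*x + 125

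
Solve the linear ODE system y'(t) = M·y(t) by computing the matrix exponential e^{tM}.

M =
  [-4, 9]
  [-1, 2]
e^{tM} =
  [-3*t*exp(-t) + exp(-t), 9*t*exp(-t)]
  [-t*exp(-t), 3*t*exp(-t) + exp(-t)]

Strategy: write M = P · J · P⁻¹ where J is a Jordan canonical form, so e^{tM} = P · e^{tJ} · P⁻¹, and e^{tJ} can be computed block-by-block.

M has Jordan form
J =
  [-1,  1]
  [ 0, -1]
(up to reordering of blocks).

Per-block formulas:
  For a 2×2 Jordan block J_2(-1): exp(t · J_2(-1)) = e^(-1t)·(I + t·N), where N is the 2×2 nilpotent shift.

After assembling e^{tJ} and conjugating by P, we get:

e^{tM} =
  [-3*t*exp(-t) + exp(-t), 9*t*exp(-t)]
  [-t*exp(-t), 3*t*exp(-t) + exp(-t)]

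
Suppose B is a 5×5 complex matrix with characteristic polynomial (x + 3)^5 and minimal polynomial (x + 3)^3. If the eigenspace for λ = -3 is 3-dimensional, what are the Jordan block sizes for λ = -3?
Block sizes for λ = -3: [3, 1, 1]

Step 1 — from the characteristic polynomial, algebraic multiplicity of λ = -3 is 5. From dim ker(B − (-3)·I) = 3, there are exactly 3 Jordan blocks for λ = -3.
Step 2 — from the minimal polynomial, the factor (x + 3)^3 tells us the largest block for λ = -3 has size 3.
Step 3 — with total size 5, 3 blocks, and largest block 3, the block sizes (in nonincreasing order) are [3, 1, 1].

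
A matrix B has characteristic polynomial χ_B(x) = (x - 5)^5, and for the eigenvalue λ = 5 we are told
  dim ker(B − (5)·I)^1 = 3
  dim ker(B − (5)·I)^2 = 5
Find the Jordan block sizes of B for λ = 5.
Block sizes for λ = 5: [2, 2, 1]

From the dimensions of kernels of powers, the number of Jordan blocks of size at least j is d_j − d_{j−1} where d_j = dim ker(N^j) (with d_0 = 0). Computing the differences gives [3, 2].
The number of blocks of size exactly k is (#blocks of size ≥ k) − (#blocks of size ≥ k + 1), so the partition is: 1 block(s) of size 1, 2 block(s) of size 2.
In nonincreasing order the block sizes are [2, 2, 1].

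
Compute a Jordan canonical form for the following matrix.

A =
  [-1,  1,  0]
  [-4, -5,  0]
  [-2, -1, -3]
J_2(-3) ⊕ J_1(-3)

The characteristic polynomial is
  det(x·I − A) = x^3 + 9*x^2 + 27*x + 27 = (x + 3)^3

Eigenvalues and multiplicities (the geometric multiplicity of λ is n − rank(A − λI), which equals the number of Jordan blocks for λ):
  λ = -3: algebraic multiplicity = 3, geometric multiplicity = 2

Determining the block sizes for each eigenvalue:
  λ = -3: 2 blocks summing to 3 forces exactly one block of size 2 and the rest size 1 → block sizes [2, 1]

Assembling the blocks gives a Jordan form
J =
  [-3,  1,  0]
  [ 0, -3,  0]
  [ 0,  0, -3]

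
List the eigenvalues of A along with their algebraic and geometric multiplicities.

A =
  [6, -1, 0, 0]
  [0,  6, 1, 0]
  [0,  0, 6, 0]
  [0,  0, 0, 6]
λ = 6: alg = 4, geom = 2

Step 1 — factor the characteristic polynomial to read off the algebraic multiplicities:
  χ_A(x) = (x - 6)^4

Step 2 — compute geometric multiplicities via the rank-nullity identity g(λ) = n − rank(A − λI):
  rank(A − (6)·I) = 2, so dim ker(A − (6)·I) = n − 2 = 2

Summary:
  λ = 6: algebraic multiplicity = 4, geometric multiplicity = 2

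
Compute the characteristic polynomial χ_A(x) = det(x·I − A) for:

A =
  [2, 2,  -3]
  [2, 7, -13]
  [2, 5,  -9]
x^3

Expanding det(x·I − A) (e.g. by cofactor expansion or by noting that A is similar to its Jordan form J, which has the same characteristic polynomial as A) gives
  χ_A(x) = x^3
which factors as x^3. The eigenvalues (with algebraic multiplicities) are λ = 0 with multiplicity 3.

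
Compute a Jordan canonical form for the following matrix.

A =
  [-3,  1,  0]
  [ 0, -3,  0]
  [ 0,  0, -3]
J_2(-3) ⊕ J_1(-3)

The characteristic polynomial is
  det(x·I − A) = x^3 + 9*x^2 + 27*x + 27 = (x + 3)^3

Eigenvalues and multiplicities (the geometric multiplicity of λ is n − rank(A − λI), which equals the number of Jordan blocks for λ):
  λ = -3: algebraic multiplicity = 3, geometric multiplicity = 2

Determining the block sizes for each eigenvalue:
  λ = -3: 2 blocks summing to 3 forces exactly one block of size 2 and the rest size 1 → block sizes [2, 1]

Assembling the blocks gives a Jordan form
J =
  [-3,  1,  0]
  [ 0, -3,  0]
  [ 0,  0, -3]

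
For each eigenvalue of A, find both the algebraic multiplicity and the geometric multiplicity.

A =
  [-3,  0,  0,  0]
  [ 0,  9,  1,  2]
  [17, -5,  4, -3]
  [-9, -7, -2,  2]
λ = -3: alg = 1, geom = 1; λ = 5: alg = 3, geom = 1

Step 1 — factor the characteristic polynomial to read off the algebraic multiplicities:
  χ_A(x) = (x - 5)^3*(x + 3)

Step 2 — compute geometric multiplicities via the rank-nullity identity g(λ) = n − rank(A − λI):
  rank(A − (-3)·I) = 3, so dim ker(A − (-3)·I) = n − 3 = 1
  rank(A − (5)·I) = 3, so dim ker(A − (5)·I) = n − 3 = 1

Summary:
  λ = -3: algebraic multiplicity = 1, geometric multiplicity = 1
  λ = 5: algebraic multiplicity = 3, geometric multiplicity = 1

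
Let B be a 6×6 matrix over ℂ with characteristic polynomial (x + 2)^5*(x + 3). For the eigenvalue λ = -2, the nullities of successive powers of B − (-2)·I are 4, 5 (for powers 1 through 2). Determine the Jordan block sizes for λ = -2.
Block sizes for λ = -2: [2, 1, 1, 1]

From the dimensions of kernels of powers, the number of Jordan blocks of size at least j is d_j − d_{j−1} where d_j = dim ker(N^j) (with d_0 = 0). Computing the differences gives [4, 1].
The number of blocks of size exactly k is (#blocks of size ≥ k) − (#blocks of size ≥ k + 1), so the partition is: 3 block(s) of size 1, 1 block(s) of size 2.
In nonincreasing order the block sizes are [2, 1, 1, 1].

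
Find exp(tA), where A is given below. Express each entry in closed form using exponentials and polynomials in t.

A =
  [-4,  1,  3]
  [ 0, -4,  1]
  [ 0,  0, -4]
e^{tA} =
  [exp(-4*t), t*exp(-4*t), t^2*exp(-4*t)/2 + 3*t*exp(-4*t)]
  [0, exp(-4*t), t*exp(-4*t)]
  [0, 0, exp(-4*t)]

Strategy: write A = P · J · P⁻¹ where J is a Jordan canonical form, so e^{tA} = P · e^{tJ} · P⁻¹, and e^{tJ} can be computed block-by-block.

A has Jordan form
J =
  [-4,  1,  0]
  [ 0, -4,  1]
  [ 0,  0, -4]
(up to reordering of blocks).

Per-block formulas:
  For a 3×3 Jordan block J_3(-4): exp(t · J_3(-4)) = e^(-4t)·(I + t·N + (t^2/2)·N^2), where N is the 3×3 nilpotent shift.

After assembling e^{tJ} and conjugating by P, we get:

e^{tA} =
  [exp(-4*t), t*exp(-4*t), t^2*exp(-4*t)/2 + 3*t*exp(-4*t)]
  [0, exp(-4*t), t*exp(-4*t)]
  [0, 0, exp(-4*t)]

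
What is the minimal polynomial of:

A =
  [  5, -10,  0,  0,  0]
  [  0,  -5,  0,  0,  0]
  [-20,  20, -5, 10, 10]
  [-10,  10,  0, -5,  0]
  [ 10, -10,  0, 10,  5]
x^2 - 25

The characteristic polynomial is χ_A(x) = (x - 5)^2*(x + 5)^3, so the eigenvalues are known. The minimal polynomial is
  m_A(x) = Π_λ (x − λ)^{k_λ}
where k_λ is the size of the *largest* Jordan block for λ (equivalently, the smallest k with (A − λI)^k v = 0 for every generalised eigenvector v of λ).

  λ = -5: largest Jordan block has size 1, contributing (x + 5)
  λ = 5: largest Jordan block has size 1, contributing (x − 5)

So m_A(x) = (x - 5)*(x + 5) = x^2 - 25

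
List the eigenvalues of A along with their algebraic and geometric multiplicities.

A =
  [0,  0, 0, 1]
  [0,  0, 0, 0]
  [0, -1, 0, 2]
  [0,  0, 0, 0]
λ = 0: alg = 4, geom = 2

Step 1 — factor the characteristic polynomial to read off the algebraic multiplicities:
  χ_A(x) = x^4

Step 2 — compute geometric multiplicities via the rank-nullity identity g(λ) = n − rank(A − λI):
  rank(A − (0)·I) = 2, so dim ker(A − (0)·I) = n − 2 = 2

Summary:
  λ = 0: algebraic multiplicity = 4, geometric multiplicity = 2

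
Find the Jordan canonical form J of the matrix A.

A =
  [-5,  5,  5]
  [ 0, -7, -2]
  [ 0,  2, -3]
J_2(-5) ⊕ J_1(-5)

The characteristic polynomial is
  det(x·I − A) = x^3 + 15*x^2 + 75*x + 125 = (x + 5)^3

Eigenvalues and multiplicities (the geometric multiplicity of λ is n − rank(A − λI), which equals the number of Jordan blocks for λ):
  λ = -5: algebraic multiplicity = 3, geometric multiplicity = 2

Determining the block sizes for each eigenvalue:
  λ = -5: 2 blocks summing to 3 forces exactly one block of size 2 and the rest size 1 → block sizes [2, 1]

Assembling the blocks gives a Jordan form
J =
  [-5,  1,  0]
  [ 0, -5,  0]
  [ 0,  0, -5]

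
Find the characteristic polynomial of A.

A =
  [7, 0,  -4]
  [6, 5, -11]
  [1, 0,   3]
x^3 - 15*x^2 + 75*x - 125

Expanding det(x·I − A) (e.g. by cofactor expansion or by noting that A is similar to its Jordan form J, which has the same characteristic polynomial as A) gives
  χ_A(x) = x^3 - 15*x^2 + 75*x - 125
which factors as (x - 5)^3. The eigenvalues (with algebraic multiplicities) are λ = 5 with multiplicity 3.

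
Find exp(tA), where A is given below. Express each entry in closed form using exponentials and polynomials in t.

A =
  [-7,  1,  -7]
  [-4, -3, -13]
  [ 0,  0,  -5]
e^{tA} =
  [-2*t*exp(-5*t) + exp(-5*t), t*exp(-5*t), t^2*exp(-5*t)/2 - 7*t*exp(-5*t)]
  [-4*t*exp(-5*t), 2*t*exp(-5*t) + exp(-5*t), t^2*exp(-5*t) - 13*t*exp(-5*t)]
  [0, 0, exp(-5*t)]

Strategy: write A = P · J · P⁻¹ where J is a Jordan canonical form, so e^{tA} = P · e^{tJ} · P⁻¹, and e^{tJ} can be computed block-by-block.

A has Jordan form
J =
  [-5,  1,  0]
  [ 0, -5,  1]
  [ 0,  0, -5]
(up to reordering of blocks).

Per-block formulas:
  For a 3×3 Jordan block J_3(-5): exp(t · J_3(-5)) = e^(-5t)·(I + t·N + (t^2/2)·N^2), where N is the 3×3 nilpotent shift.

After assembling e^{tJ} and conjugating by P, we get:

e^{tA} =
  [-2*t*exp(-5*t) + exp(-5*t), t*exp(-5*t), t^2*exp(-5*t)/2 - 7*t*exp(-5*t)]
  [-4*t*exp(-5*t), 2*t*exp(-5*t) + exp(-5*t), t^2*exp(-5*t) - 13*t*exp(-5*t)]
  [0, 0, exp(-5*t)]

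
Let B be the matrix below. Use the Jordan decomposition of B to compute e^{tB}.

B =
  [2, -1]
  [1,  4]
e^{tB} =
  [-t*exp(3*t) + exp(3*t), -t*exp(3*t)]
  [t*exp(3*t), t*exp(3*t) + exp(3*t)]

Strategy: write B = P · J · P⁻¹ where J is a Jordan canonical form, so e^{tB} = P · e^{tJ} · P⁻¹, and e^{tJ} can be computed block-by-block.

B has Jordan form
J =
  [3, 1]
  [0, 3]
(up to reordering of blocks).

Per-block formulas:
  For a 2×2 Jordan block J_2(3): exp(t · J_2(3)) = e^(3t)·(I + t·N), where N is the 2×2 nilpotent shift.

After assembling e^{tJ} and conjugating by P, we get:

e^{tB} =
  [-t*exp(3*t) + exp(3*t), -t*exp(3*t)]
  [t*exp(3*t), t*exp(3*t) + exp(3*t)]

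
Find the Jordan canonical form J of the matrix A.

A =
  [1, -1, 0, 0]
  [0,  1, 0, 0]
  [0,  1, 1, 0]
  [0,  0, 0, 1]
J_2(1) ⊕ J_1(1) ⊕ J_1(1)

The characteristic polynomial is
  det(x·I − A) = x^4 - 4*x^3 + 6*x^2 - 4*x + 1 = (x - 1)^4

Eigenvalues and multiplicities (the geometric multiplicity of λ is n − rank(A − λI), which equals the number of Jordan blocks for λ):
  λ = 1: algebraic multiplicity = 4, geometric multiplicity = 3

Determining the block sizes for each eigenvalue:
  λ = 1: 3 blocks summing to 4 forces exactly one block of size 2 and the rest size 1 → block sizes [2, 1, 1]

Assembling the blocks gives a Jordan form
J =
  [1, 1, 0, 0]
  [0, 1, 0, 0]
  [0, 0, 1, 0]
  [0, 0, 0, 1]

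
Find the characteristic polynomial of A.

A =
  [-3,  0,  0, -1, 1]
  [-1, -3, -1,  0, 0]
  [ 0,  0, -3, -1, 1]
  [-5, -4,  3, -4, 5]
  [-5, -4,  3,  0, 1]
x^5 + 12*x^4 + 50*x^3 + 72*x^2 - 27*x - 108

Expanding det(x·I − A) (e.g. by cofactor expansion or by noting that A is similar to its Jordan form J, which has the same characteristic polynomial as A) gives
  χ_A(x) = x^5 + 12*x^4 + 50*x^3 + 72*x^2 - 27*x - 108
which factors as (x - 1)*(x + 3)^3*(x + 4). The eigenvalues (with algebraic multiplicities) are λ = -4 with multiplicity 1, λ = -3 with multiplicity 3, λ = 1 with multiplicity 1.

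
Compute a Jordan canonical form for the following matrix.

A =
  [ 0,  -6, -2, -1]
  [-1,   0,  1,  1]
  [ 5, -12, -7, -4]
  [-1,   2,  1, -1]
J_3(-2) ⊕ J_1(-2)

The characteristic polynomial is
  det(x·I − A) = x^4 + 8*x^3 + 24*x^2 + 32*x + 16 = (x + 2)^4

Eigenvalues and multiplicities (the geometric multiplicity of λ is n − rank(A − λI), which equals the number of Jordan blocks for λ):
  λ = -2: algebraic multiplicity = 4, geometric multiplicity = 2

Determining the block sizes for each eigenvalue:
  λ = -2: with am = 4 and gm = 2, the partition is not yet determined (e.g. several partitions of 4 into 2 parts exist). Let N = A − (-2)·I. Computing rank(N^1) = 2, rank(N^2) = 1, rank(N^3) = 0; the number of blocks of size ≥ j is rank(N^{j−1}) − rank(N^j), giving [2, 1, 1]. So we have 1 block(s) of size 3, 1 block(s) of size 1 → block sizes [3, 1]

Assembling the blocks gives a Jordan form
J =
  [-2,  1,  0,  0]
  [ 0, -2,  1,  0]
  [ 0,  0, -2,  0]
  [ 0,  0,  0, -2]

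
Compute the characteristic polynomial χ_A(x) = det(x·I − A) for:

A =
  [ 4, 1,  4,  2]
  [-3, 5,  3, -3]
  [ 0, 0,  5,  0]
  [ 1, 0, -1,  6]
x^4 - 20*x^3 + 150*x^2 - 500*x + 625

Expanding det(x·I − A) (e.g. by cofactor expansion or by noting that A is similar to its Jordan form J, which has the same characteristic polynomial as A) gives
  χ_A(x) = x^4 - 20*x^3 + 150*x^2 - 500*x + 625
which factors as (x - 5)^4. The eigenvalues (with algebraic multiplicities) are λ = 5 with multiplicity 4.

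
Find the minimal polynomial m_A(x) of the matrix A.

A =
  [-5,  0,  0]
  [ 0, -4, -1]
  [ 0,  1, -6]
x^2 + 10*x + 25

The characteristic polynomial is χ_A(x) = (x + 5)^3, so the eigenvalues are known. The minimal polynomial is
  m_A(x) = Π_λ (x − λ)^{k_λ}
where k_λ is the size of the *largest* Jordan block for λ (equivalently, the smallest k with (A − λI)^k v = 0 for every generalised eigenvector v of λ).

  λ = -5: largest Jordan block has size 2, contributing (x + 5)^2

So m_A(x) = (x + 5)^2 = x^2 + 10*x + 25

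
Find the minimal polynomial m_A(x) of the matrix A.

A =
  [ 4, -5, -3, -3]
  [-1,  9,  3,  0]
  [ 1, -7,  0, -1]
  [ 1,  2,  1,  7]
x^2 - 10*x + 25

The characteristic polynomial is χ_A(x) = (x - 5)^4, so the eigenvalues are known. The minimal polynomial is
  m_A(x) = Π_λ (x − λ)^{k_λ}
where k_λ is the size of the *largest* Jordan block for λ (equivalently, the smallest k with (A − λI)^k v = 0 for every generalised eigenvector v of λ).

  λ = 5: largest Jordan block has size 2, contributing (x − 5)^2

So m_A(x) = (x - 5)^2 = x^2 - 10*x + 25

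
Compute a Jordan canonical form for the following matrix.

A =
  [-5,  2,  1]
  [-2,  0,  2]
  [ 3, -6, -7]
J_2(-4) ⊕ J_1(-4)

The characteristic polynomial is
  det(x·I − A) = x^3 + 12*x^2 + 48*x + 64 = (x + 4)^3

Eigenvalues and multiplicities (the geometric multiplicity of λ is n − rank(A − λI), which equals the number of Jordan blocks for λ):
  λ = -4: algebraic multiplicity = 3, geometric multiplicity = 2

Determining the block sizes for each eigenvalue:
  λ = -4: 2 blocks summing to 3 forces exactly one block of size 2 and the rest size 1 → block sizes [2, 1]

Assembling the blocks gives a Jordan form
J =
  [-4,  1,  0]
  [ 0, -4,  0]
  [ 0,  0, -4]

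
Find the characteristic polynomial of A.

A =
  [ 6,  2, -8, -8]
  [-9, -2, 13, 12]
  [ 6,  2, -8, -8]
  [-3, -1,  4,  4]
x^4

Expanding det(x·I − A) (e.g. by cofactor expansion or by noting that A is similar to its Jordan form J, which has the same characteristic polynomial as A) gives
  χ_A(x) = x^4
which factors as x^4. The eigenvalues (with algebraic multiplicities) are λ = 0 with multiplicity 4.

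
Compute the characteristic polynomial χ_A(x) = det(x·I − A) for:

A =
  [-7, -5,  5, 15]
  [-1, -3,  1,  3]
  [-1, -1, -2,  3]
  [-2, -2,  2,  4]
x^4 + 8*x^3 + 24*x^2 + 32*x + 16

Expanding det(x·I − A) (e.g. by cofactor expansion or by noting that A is similar to its Jordan form J, which has the same characteristic polynomial as A) gives
  χ_A(x) = x^4 + 8*x^3 + 24*x^2 + 32*x + 16
which factors as (x + 2)^4. The eigenvalues (with algebraic multiplicities) are λ = -2 with multiplicity 4.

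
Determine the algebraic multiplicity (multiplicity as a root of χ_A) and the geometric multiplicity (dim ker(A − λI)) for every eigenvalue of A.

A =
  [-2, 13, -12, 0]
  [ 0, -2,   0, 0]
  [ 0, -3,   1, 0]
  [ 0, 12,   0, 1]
λ = -2: alg = 2, geom = 1; λ = 1: alg = 2, geom = 2

Step 1 — factor the characteristic polynomial to read off the algebraic multiplicities:
  χ_A(x) = (x - 1)^2*(x + 2)^2

Step 2 — compute geometric multiplicities via the rank-nullity identity g(λ) = n − rank(A − λI):
  rank(A − (-2)·I) = 3, so dim ker(A − (-2)·I) = n − 3 = 1
  rank(A − (1)·I) = 2, so dim ker(A − (1)·I) = n − 2 = 2

Summary:
  λ = -2: algebraic multiplicity = 2, geometric multiplicity = 1
  λ = 1: algebraic multiplicity = 2, geometric multiplicity = 2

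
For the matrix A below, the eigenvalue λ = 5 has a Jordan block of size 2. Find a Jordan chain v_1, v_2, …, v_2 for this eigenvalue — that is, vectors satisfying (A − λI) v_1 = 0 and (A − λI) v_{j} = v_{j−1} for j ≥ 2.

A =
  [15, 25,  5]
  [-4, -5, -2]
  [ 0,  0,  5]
A Jordan chain for λ = 5 of length 2:
v_1 = (10, -4, 0)ᵀ
v_2 = (1, 0, 0)ᵀ

Let N = A − (5)·I. We want v_2 with N^2 v_2 = 0 but N^1 v_2 ≠ 0; then v_{j-1} := N · v_j for j = 2, …, 2.

Pick v_2 = (1, 0, 0)ᵀ.
Then v_1 = N · v_2 = (10, -4, 0)ᵀ.

Sanity check: (A − (5)·I) v_1 = (0, 0, 0)ᵀ = 0. ✓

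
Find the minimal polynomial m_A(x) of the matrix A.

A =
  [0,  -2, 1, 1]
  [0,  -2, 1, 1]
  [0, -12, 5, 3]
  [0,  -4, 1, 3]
x^3 - 4*x^2 + 4*x

The characteristic polynomial is χ_A(x) = x*(x - 2)^3, so the eigenvalues are known. The minimal polynomial is
  m_A(x) = Π_λ (x − λ)^{k_λ}
where k_λ is the size of the *largest* Jordan block for λ (equivalently, the smallest k with (A − λI)^k v = 0 for every generalised eigenvector v of λ).

  λ = 0: largest Jordan block has size 1, contributing (x − 0)
  λ = 2: largest Jordan block has size 2, contributing (x − 2)^2

So m_A(x) = x*(x - 2)^2 = x^3 - 4*x^2 + 4*x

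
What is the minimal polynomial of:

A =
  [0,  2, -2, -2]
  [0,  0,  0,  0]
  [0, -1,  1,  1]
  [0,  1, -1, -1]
x^2

The characteristic polynomial is χ_A(x) = x^4, so the eigenvalues are known. The minimal polynomial is
  m_A(x) = Π_λ (x − λ)^{k_λ}
where k_λ is the size of the *largest* Jordan block for λ (equivalently, the smallest k with (A − λI)^k v = 0 for every generalised eigenvector v of λ).

  λ = 0: largest Jordan block has size 2, contributing (x − 0)^2

So m_A(x) = x^2 = x^2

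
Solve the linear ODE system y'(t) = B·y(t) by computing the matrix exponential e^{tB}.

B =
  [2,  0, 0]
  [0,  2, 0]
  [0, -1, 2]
e^{tB} =
  [exp(2*t), 0, 0]
  [0, exp(2*t), 0]
  [0, -t*exp(2*t), exp(2*t)]

Strategy: write B = P · J · P⁻¹ where J is a Jordan canonical form, so e^{tB} = P · e^{tJ} · P⁻¹, and e^{tJ} can be computed block-by-block.

B has Jordan form
J =
  [2, 1, 0]
  [0, 2, 0]
  [0, 0, 2]
(up to reordering of blocks).

Per-block formulas:
  For a 1×1 block at λ = 2: exp(t · [2]) = [e^(2t)].
  For a 2×2 Jordan block J_2(2): exp(t · J_2(2)) = e^(2t)·(I + t·N), where N is the 2×2 nilpotent shift.

After assembling e^{tJ} and conjugating by P, we get:

e^{tB} =
  [exp(2*t), 0, 0]
  [0, exp(2*t), 0]
  [0, -t*exp(2*t), exp(2*t)]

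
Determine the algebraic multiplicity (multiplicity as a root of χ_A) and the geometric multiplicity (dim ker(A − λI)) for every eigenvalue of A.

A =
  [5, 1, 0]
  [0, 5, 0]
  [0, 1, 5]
λ = 5: alg = 3, geom = 2

Step 1 — factor the characteristic polynomial to read off the algebraic multiplicities:
  χ_A(x) = (x - 5)^3

Step 2 — compute geometric multiplicities via the rank-nullity identity g(λ) = n − rank(A − λI):
  rank(A − (5)·I) = 1, so dim ker(A − (5)·I) = n − 1 = 2

Summary:
  λ = 5: algebraic multiplicity = 3, geometric multiplicity = 2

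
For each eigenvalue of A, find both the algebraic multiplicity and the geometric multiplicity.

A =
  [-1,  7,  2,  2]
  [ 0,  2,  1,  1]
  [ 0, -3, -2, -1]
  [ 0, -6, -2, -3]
λ = -1: alg = 4, geom = 2

Step 1 — factor the characteristic polynomial to read off the algebraic multiplicities:
  χ_A(x) = (x + 1)^4

Step 2 — compute geometric multiplicities via the rank-nullity identity g(λ) = n − rank(A − λI):
  rank(A − (-1)·I) = 2, so dim ker(A − (-1)·I) = n − 2 = 2

Summary:
  λ = -1: algebraic multiplicity = 4, geometric multiplicity = 2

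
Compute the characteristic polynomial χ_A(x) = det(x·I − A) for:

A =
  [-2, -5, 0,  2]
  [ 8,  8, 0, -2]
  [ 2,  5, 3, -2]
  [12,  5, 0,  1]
x^4 - 10*x^3 + 37*x^2 - 60*x + 36

Expanding det(x·I − A) (e.g. by cofactor expansion or by noting that A is similar to its Jordan form J, which has the same characteristic polynomial as A) gives
  χ_A(x) = x^4 - 10*x^3 + 37*x^2 - 60*x + 36
which factors as (x - 3)^2*(x - 2)^2. The eigenvalues (with algebraic multiplicities) are λ = 2 with multiplicity 2, λ = 3 with multiplicity 2.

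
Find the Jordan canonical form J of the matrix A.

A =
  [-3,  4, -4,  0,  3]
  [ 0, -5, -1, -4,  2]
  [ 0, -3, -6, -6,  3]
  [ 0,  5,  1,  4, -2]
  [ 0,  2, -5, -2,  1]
J_3(-3) ⊕ J_1(0) ⊕ J_1(0)

The characteristic polynomial is
  det(x·I − A) = x^5 + 9*x^4 + 27*x^3 + 27*x^2 = x^2*(x + 3)^3

Eigenvalues and multiplicities (the geometric multiplicity of λ is n − rank(A − λI), which equals the number of Jordan blocks for λ):
  λ = -3: algebraic multiplicity = 3, geometric multiplicity = 1
  λ = 0: algebraic multiplicity = 2, geometric multiplicity = 2

Determining the block sizes for each eigenvalue:
  λ = -3: one block (gm = 1), so the single block has size am = 3 → block sizes [3]
  λ = 0: gm = am = 2, so every block has size 1 → block sizes [1, 1]

Assembling the blocks gives a Jordan form
J =
  [-3,  1,  0, 0, 0]
  [ 0, -3,  1, 0, 0]
  [ 0,  0, -3, 0, 0]
  [ 0,  0,  0, 0, 0]
  [ 0,  0,  0, 0, 0]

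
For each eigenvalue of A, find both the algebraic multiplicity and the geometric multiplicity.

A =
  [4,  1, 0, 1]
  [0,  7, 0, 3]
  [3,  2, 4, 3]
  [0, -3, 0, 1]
λ = 4: alg = 4, geom = 2

Step 1 — factor the characteristic polynomial to read off the algebraic multiplicities:
  χ_A(x) = (x - 4)^4

Step 2 — compute geometric multiplicities via the rank-nullity identity g(λ) = n − rank(A − λI):
  rank(A − (4)·I) = 2, so dim ker(A − (4)·I) = n − 2 = 2

Summary:
  λ = 4: algebraic multiplicity = 4, geometric multiplicity = 2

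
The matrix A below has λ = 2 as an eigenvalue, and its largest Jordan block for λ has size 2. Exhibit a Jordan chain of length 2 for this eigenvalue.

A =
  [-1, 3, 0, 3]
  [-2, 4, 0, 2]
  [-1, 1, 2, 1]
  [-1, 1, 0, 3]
A Jordan chain for λ = 2 of length 2:
v_1 = (-3, -2, -1, -1)ᵀ
v_2 = (1, 0, 0, 0)ᵀ

Let N = A − (2)·I. We want v_2 with N^2 v_2 = 0 but N^1 v_2 ≠ 0; then v_{j-1} := N · v_j for j = 2, …, 2.

Pick v_2 = (1, 0, 0, 0)ᵀ.
Then v_1 = N · v_2 = (-3, -2, -1, -1)ᵀ.

Sanity check: (A − (2)·I) v_1 = (0, 0, 0, 0)ᵀ = 0. ✓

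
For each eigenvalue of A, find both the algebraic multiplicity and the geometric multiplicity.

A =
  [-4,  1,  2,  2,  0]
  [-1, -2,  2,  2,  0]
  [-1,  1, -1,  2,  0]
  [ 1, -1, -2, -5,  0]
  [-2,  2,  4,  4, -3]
λ = -3: alg = 5, geom = 4

Step 1 — factor the characteristic polynomial to read off the algebraic multiplicities:
  χ_A(x) = (x + 3)^5

Step 2 — compute geometric multiplicities via the rank-nullity identity g(λ) = n − rank(A − λI):
  rank(A − (-3)·I) = 1, so dim ker(A − (-3)·I) = n − 1 = 4

Summary:
  λ = -3: algebraic multiplicity = 5, geometric multiplicity = 4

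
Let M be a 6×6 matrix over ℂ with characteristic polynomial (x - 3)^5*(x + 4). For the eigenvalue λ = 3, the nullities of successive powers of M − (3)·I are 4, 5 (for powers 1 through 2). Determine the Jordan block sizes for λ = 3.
Block sizes for λ = 3: [2, 1, 1, 1]

From the dimensions of kernels of powers, the number of Jordan blocks of size at least j is d_j − d_{j−1} where d_j = dim ker(N^j) (with d_0 = 0). Computing the differences gives [4, 1].
The number of blocks of size exactly k is (#blocks of size ≥ k) − (#blocks of size ≥ k + 1), so the partition is: 3 block(s) of size 1, 1 block(s) of size 2.
In nonincreasing order the block sizes are [2, 1, 1, 1].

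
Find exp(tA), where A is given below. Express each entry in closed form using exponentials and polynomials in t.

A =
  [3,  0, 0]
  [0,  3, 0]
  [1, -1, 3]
e^{tA} =
  [exp(3*t), 0, 0]
  [0, exp(3*t), 0]
  [t*exp(3*t), -t*exp(3*t), exp(3*t)]

Strategy: write A = P · J · P⁻¹ where J is a Jordan canonical form, so e^{tA} = P · e^{tJ} · P⁻¹, and e^{tJ} can be computed block-by-block.

A has Jordan form
J =
  [3, 1, 0]
  [0, 3, 0]
  [0, 0, 3]
(up to reordering of blocks).

Per-block formulas:
  For a 1×1 block at λ = 3: exp(t · [3]) = [e^(3t)].
  For a 2×2 Jordan block J_2(3): exp(t · J_2(3)) = e^(3t)·(I + t·N), where N is the 2×2 nilpotent shift.

After assembling e^{tJ} and conjugating by P, we get:

e^{tA} =
  [exp(3*t), 0, 0]
  [0, exp(3*t), 0]
  [t*exp(3*t), -t*exp(3*t), exp(3*t)]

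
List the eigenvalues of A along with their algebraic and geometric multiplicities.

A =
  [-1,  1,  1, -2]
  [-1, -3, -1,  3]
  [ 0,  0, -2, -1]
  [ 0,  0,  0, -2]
λ = -2: alg = 4, geom = 2

Step 1 — factor the characteristic polynomial to read off the algebraic multiplicities:
  χ_A(x) = (x + 2)^4

Step 2 — compute geometric multiplicities via the rank-nullity identity g(λ) = n − rank(A − λI):
  rank(A − (-2)·I) = 2, so dim ker(A − (-2)·I) = n − 2 = 2

Summary:
  λ = -2: algebraic multiplicity = 4, geometric multiplicity = 2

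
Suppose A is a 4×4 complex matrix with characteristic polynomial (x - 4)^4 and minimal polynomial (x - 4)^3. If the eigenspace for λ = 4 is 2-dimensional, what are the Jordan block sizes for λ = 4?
Block sizes for λ = 4: [3, 1]

Step 1 — from the characteristic polynomial, algebraic multiplicity of λ = 4 is 4. From dim ker(A − (4)·I) = 2, there are exactly 2 Jordan blocks for λ = 4.
Step 2 — from the minimal polynomial, the factor (x − 4)^3 tells us the largest block for λ = 4 has size 3.
Step 3 — with total size 4, 2 blocks, and largest block 3, the block sizes (in nonincreasing order) are [3, 1].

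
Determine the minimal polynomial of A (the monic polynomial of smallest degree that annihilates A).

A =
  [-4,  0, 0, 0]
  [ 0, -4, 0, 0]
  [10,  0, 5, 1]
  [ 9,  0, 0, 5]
x^3 - 6*x^2 - 15*x + 100

The characteristic polynomial is χ_A(x) = (x - 5)^2*(x + 4)^2, so the eigenvalues are known. The minimal polynomial is
  m_A(x) = Π_λ (x − λ)^{k_λ}
where k_λ is the size of the *largest* Jordan block for λ (equivalently, the smallest k with (A − λI)^k v = 0 for every generalised eigenvector v of λ).

  λ = -4: largest Jordan block has size 1, contributing (x + 4)
  λ = 5: largest Jordan block has size 2, contributing (x − 5)^2

So m_A(x) = (x - 5)^2*(x + 4) = x^3 - 6*x^2 - 15*x + 100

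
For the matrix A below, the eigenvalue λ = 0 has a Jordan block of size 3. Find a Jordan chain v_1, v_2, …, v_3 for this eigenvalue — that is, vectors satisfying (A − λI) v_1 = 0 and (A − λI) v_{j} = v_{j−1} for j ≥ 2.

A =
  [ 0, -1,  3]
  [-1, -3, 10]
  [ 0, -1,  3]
A Jordan chain for λ = 0 of length 3:
v_1 = (1, 3, 1)ᵀ
v_2 = (0, -1, 0)ᵀ
v_3 = (1, 0, 0)ᵀ

Let N = A − (0)·I. We want v_3 with N^3 v_3 = 0 but N^2 v_3 ≠ 0; then v_{j-1} := N · v_j for j = 3, …, 2.

Pick v_3 = (1, 0, 0)ᵀ.
Then v_2 = N · v_3 = (0, -1, 0)ᵀ.
Then v_1 = N · v_2 = (1, 3, 1)ᵀ.

Sanity check: (A − (0)·I) v_1 = (0, 0, 0)ᵀ = 0. ✓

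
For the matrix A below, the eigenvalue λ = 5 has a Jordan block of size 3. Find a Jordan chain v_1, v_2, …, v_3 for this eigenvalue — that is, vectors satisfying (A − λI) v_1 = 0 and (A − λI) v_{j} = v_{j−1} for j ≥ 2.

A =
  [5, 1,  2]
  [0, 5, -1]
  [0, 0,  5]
A Jordan chain for λ = 5 of length 3:
v_1 = (-1, 0, 0)ᵀ
v_2 = (2, -1, 0)ᵀ
v_3 = (0, 0, 1)ᵀ

Let N = A − (5)·I. We want v_3 with N^3 v_3 = 0 but N^2 v_3 ≠ 0; then v_{j-1} := N · v_j for j = 3, …, 2.

Pick v_3 = (0, 0, 1)ᵀ.
Then v_2 = N · v_3 = (2, -1, 0)ᵀ.
Then v_1 = N · v_2 = (-1, 0, 0)ᵀ.

Sanity check: (A − (5)·I) v_1 = (0, 0, 0)ᵀ = 0. ✓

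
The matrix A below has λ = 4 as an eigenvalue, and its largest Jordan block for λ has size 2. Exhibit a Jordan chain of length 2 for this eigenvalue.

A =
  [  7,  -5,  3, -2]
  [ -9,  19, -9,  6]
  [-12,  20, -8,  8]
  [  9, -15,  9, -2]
A Jordan chain for λ = 4 of length 2:
v_1 = (3, -9, -12, 9)ᵀ
v_2 = (1, 0, 0, 0)ᵀ

Let N = A − (4)·I. We want v_2 with N^2 v_2 = 0 but N^1 v_2 ≠ 0; then v_{j-1} := N · v_j for j = 2, …, 2.

Pick v_2 = (1, 0, 0, 0)ᵀ.
Then v_1 = N · v_2 = (3, -9, -12, 9)ᵀ.

Sanity check: (A − (4)·I) v_1 = (0, 0, 0, 0)ᵀ = 0. ✓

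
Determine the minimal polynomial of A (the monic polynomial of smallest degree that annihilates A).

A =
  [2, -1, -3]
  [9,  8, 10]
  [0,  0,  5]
x^3 - 15*x^2 + 75*x - 125

The characteristic polynomial is χ_A(x) = (x - 5)^3, so the eigenvalues are known. The minimal polynomial is
  m_A(x) = Π_λ (x − λ)^{k_λ}
where k_λ is the size of the *largest* Jordan block for λ (equivalently, the smallest k with (A − λI)^k v = 0 for every generalised eigenvector v of λ).

  λ = 5: largest Jordan block has size 3, contributing (x − 5)^3

So m_A(x) = (x - 5)^3 = x^3 - 15*x^2 + 75*x - 125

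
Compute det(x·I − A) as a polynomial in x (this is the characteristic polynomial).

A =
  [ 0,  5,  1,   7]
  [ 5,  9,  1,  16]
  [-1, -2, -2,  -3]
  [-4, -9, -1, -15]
x^4 + 8*x^3 + 24*x^2 + 32*x + 16

Expanding det(x·I − A) (e.g. by cofactor expansion or by noting that A is similar to its Jordan form J, which has the same characteristic polynomial as A) gives
  χ_A(x) = x^4 + 8*x^3 + 24*x^2 + 32*x + 16
which factors as (x + 2)^4. The eigenvalues (with algebraic multiplicities) are λ = -2 with multiplicity 4.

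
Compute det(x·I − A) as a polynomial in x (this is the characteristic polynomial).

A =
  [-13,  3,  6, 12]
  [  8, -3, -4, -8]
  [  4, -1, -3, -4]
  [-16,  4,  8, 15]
x^4 + 4*x^3 + 6*x^2 + 4*x + 1

Expanding det(x·I − A) (e.g. by cofactor expansion or by noting that A is similar to its Jordan form J, which has the same characteristic polynomial as A) gives
  χ_A(x) = x^4 + 4*x^3 + 6*x^2 + 4*x + 1
which factors as (x + 1)^4. The eigenvalues (with algebraic multiplicities) are λ = -1 with multiplicity 4.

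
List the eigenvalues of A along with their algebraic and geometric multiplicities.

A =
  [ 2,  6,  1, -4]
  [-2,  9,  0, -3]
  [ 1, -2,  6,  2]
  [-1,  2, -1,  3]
λ = 5: alg = 4, geom = 2

Step 1 — factor the characteristic polynomial to read off the algebraic multiplicities:
  χ_A(x) = (x - 5)^4

Step 2 — compute geometric multiplicities via the rank-nullity identity g(λ) = n − rank(A − λI):
  rank(A − (5)·I) = 2, so dim ker(A − (5)·I) = n − 2 = 2

Summary:
  λ = 5: algebraic multiplicity = 4, geometric multiplicity = 2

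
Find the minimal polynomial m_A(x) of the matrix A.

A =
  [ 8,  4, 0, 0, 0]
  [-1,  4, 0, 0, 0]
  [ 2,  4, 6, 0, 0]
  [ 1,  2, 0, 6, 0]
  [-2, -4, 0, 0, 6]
x^2 - 12*x + 36

The characteristic polynomial is χ_A(x) = (x - 6)^5, so the eigenvalues are known. The minimal polynomial is
  m_A(x) = Π_λ (x − λ)^{k_λ}
where k_λ is the size of the *largest* Jordan block for λ (equivalently, the smallest k with (A − λI)^k v = 0 for every generalised eigenvector v of λ).

  λ = 6: largest Jordan block has size 2, contributing (x − 6)^2

So m_A(x) = (x - 6)^2 = x^2 - 12*x + 36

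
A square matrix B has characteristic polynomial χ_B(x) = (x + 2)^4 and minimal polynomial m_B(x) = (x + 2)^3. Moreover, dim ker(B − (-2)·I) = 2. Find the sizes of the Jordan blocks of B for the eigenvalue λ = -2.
Block sizes for λ = -2: [3, 1]

Step 1 — from the characteristic polynomial, algebraic multiplicity of λ = -2 is 4. From dim ker(B − (-2)·I) = 2, there are exactly 2 Jordan blocks for λ = -2.
Step 2 — from the minimal polynomial, the factor (x + 2)^3 tells us the largest block for λ = -2 has size 3.
Step 3 — with total size 4, 2 blocks, and largest block 3, the block sizes (in nonincreasing order) are [3, 1].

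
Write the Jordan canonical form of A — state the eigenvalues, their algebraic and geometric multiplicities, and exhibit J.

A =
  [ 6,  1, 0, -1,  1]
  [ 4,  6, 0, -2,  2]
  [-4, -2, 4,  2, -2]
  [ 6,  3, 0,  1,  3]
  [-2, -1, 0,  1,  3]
J_2(4) ⊕ J_1(4) ⊕ J_1(4) ⊕ J_1(4)

The characteristic polynomial is
  det(x·I − A) = x^5 - 20*x^4 + 160*x^3 - 640*x^2 + 1280*x - 1024 = (x - 4)^5

Eigenvalues and multiplicities (the geometric multiplicity of λ is n − rank(A − λI), which equals the number of Jordan blocks for λ):
  λ = 4: algebraic multiplicity = 5, geometric multiplicity = 4

Determining the block sizes for each eigenvalue:
  λ = 4: 4 blocks summing to 5 forces exactly one block of size 2 and the rest size 1 → block sizes [2, 1, 1, 1]

Assembling the blocks gives a Jordan form
J =
  [4, 1, 0, 0, 0]
  [0, 4, 0, 0, 0]
  [0, 0, 4, 0, 0]
  [0, 0, 0, 4, 0]
  [0, 0, 0, 0, 4]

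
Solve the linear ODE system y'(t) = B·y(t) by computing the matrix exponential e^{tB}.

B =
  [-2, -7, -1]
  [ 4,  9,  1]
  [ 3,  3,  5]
e^{tB} =
  [-t*exp(5*t) - exp(5*t) + 2*exp(2*t), -t*exp(5*t) - 2*exp(5*t) + 2*exp(2*t), -t*exp(5*t)]
  [t*exp(5*t) + exp(5*t) - exp(2*t), t*exp(5*t) + 2*exp(5*t) - exp(2*t), t*exp(5*t)]
  [exp(5*t) - exp(2*t), exp(5*t) - exp(2*t), exp(5*t)]

Strategy: write B = P · J · P⁻¹ where J is a Jordan canonical form, so e^{tB} = P · e^{tJ} · P⁻¹, and e^{tJ} can be computed block-by-block.

B has Jordan form
J =
  [2, 0, 0]
  [0, 5, 1]
  [0, 0, 5]
(up to reordering of blocks).

Per-block formulas:
  For a 2×2 Jordan block J_2(5): exp(t · J_2(5)) = e^(5t)·(I + t·N), where N is the 2×2 nilpotent shift.
  For a 1×1 block at λ = 2: exp(t · [2]) = [e^(2t)].

After assembling e^{tJ} and conjugating by P, we get:

e^{tB} =
  [-t*exp(5*t) - exp(5*t) + 2*exp(2*t), -t*exp(5*t) - 2*exp(5*t) + 2*exp(2*t), -t*exp(5*t)]
  [t*exp(5*t) + exp(5*t) - exp(2*t), t*exp(5*t) + 2*exp(5*t) - exp(2*t), t*exp(5*t)]
  [exp(5*t) - exp(2*t), exp(5*t) - exp(2*t), exp(5*t)]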